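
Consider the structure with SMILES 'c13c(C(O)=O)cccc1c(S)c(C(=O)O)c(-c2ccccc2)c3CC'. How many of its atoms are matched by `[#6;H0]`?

10

The query [#6;H0] means: any carbon with no attached hydrogen.
Check the 25 heavy atoms by environment: 8× c (aromatic, H0) → match; 8× c (aromatic, H1) → no; 2× C (H0) → match; 2× O (H0) → no; 2× O (H1) → no; 1× S (H1) → no; 1× C (H2) → no; 1× C (H3) → no.
Summing the matching environments: 8 + 2 = 10 matching atoms.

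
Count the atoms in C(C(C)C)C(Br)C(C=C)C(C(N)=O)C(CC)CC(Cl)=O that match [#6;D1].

The query [#6;D1] means: carbon bonded to exactly one heavy atom.
Check the 20 heavy atoms by environment: 4× C (D2) → no; 7× C (D3) → no; 4× C (D1) → match; 2× O (D1) → no; 1× Cl (D1) → no; 1× Br (D1) → no; 1× N (D1) → no.
That gives 4 matching atoms.

4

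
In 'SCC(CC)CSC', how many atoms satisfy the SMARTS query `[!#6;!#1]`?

2

The query [!#6;!#1] means: not carbon and not hydrogen — any heteroatom.
Check the 8 heavy atoms by environment: 6× C → no; 2× S → match.
That gives 2 matching atoms.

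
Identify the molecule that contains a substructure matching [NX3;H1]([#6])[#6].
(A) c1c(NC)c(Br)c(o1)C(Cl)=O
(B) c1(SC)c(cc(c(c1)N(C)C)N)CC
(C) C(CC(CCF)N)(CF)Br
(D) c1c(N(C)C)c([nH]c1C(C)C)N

[NX3;H1]([#6])[#6] describes a trivalent nitrogen with one H, bonded to two carbons (a secondary amine).
(A) contains an N-methylamino group (-NHCH3), which satisfies every atom and bond constraint.
(B) has a dimethylamino group (-N(CH3)2) but the nitrogen has H0, not H1.
(C) has a primary amino group (-NH2) but the nitrogen has H2 and only one carbon neighbour.
(D) has a dimethylamino group (-N(CH3)2) but the nitrogen has H0, not H1.
So the answer is (A).

A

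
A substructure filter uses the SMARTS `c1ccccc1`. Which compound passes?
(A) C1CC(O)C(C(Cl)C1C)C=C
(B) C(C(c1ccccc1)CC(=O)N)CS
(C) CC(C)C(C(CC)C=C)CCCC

c1ccccc1 describes six aromatic carbons in a ring (a benzene ring).
(A) has a methyl group (-CH3) but no six-membered all-carbon aromatic ring is present.
(B) contains a phenyl ring, which satisfies every atom and bond constraint.
(C) has a methyl group (-CH3) but no six-membered all-carbon aromatic ring is present.
So the answer is (B).

B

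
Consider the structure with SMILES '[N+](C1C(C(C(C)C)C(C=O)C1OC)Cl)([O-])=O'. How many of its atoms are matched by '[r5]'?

Check the 16 heavy atoms by environment: 5× C (in 5-ring) → match; 5× C (acyclic) → no; 3× O (acyclic) → no; 1× N (charge +1, acyclic) → no; 1× O (charge -1, acyclic) → no; 1× Cl (acyclic) → no.
That gives 5 matching atoms.

5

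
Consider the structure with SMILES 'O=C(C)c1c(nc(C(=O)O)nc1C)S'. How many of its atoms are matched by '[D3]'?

The query [D3] means: atom with exactly three heavy-atom neighbours.
Check the 14 heavy atoms by environment: 2× n (aromatic, D2) → no; 4× c (aromatic, D3) → match; 2× C (D3) → match; 3× O (D1) → no; 1× S (D1) → no; 2× C (D1) → no.
Summing the matching environments: 4 + 2 = 6 matching atoms.

6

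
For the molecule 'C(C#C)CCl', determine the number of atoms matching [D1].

2

The query [D1] means: atom with exactly one heavy-atom neighbour (degree 1).
Check the 5 heavy atoms by environment: 3× C (D2) → no; 1× C (D1) → match; 1× Cl (D1) → match.
Summing the matching environments: 1 + 1 = 2 matching atoms.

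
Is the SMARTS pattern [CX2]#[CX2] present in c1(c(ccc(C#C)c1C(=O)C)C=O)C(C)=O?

Yes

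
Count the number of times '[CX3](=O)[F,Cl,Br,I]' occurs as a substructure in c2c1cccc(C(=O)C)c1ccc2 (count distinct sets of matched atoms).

[CX3](=O)[F,Cl,Br,I] is the SMARTS for an acyl halide: a carbonyl carbon bonded to a halogen.
No fragment in the molecule satisfies every constraint, giving 0 matches.

0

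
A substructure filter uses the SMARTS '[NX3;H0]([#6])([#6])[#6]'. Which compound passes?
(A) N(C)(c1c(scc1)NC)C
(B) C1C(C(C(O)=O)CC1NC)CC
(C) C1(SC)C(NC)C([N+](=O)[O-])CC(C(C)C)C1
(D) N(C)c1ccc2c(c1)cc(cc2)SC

A

[NX3;H0]([#6])([#6])[#6] describes a trivalent nitrogen with no H, bonded to three carbons (a tertiary amine).
(A) contains a dimethylamino group (-N(CH3)2), which satisfies every atom and bond constraint.
(B) has an N-methylamino group (-NHCH3) but the nitrogen still has one H (H1), not H0.
(C) has an N-methylamino group (-NHCH3) but the nitrogen still has one H (H1), not H0.
(D) has an N-methylamino group (-NHCH3) but the nitrogen still has one H (H1), not H0.
So the answer is (A).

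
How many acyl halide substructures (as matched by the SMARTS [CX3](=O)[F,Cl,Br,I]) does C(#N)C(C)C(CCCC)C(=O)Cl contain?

[CX3](=O)[F,Cl,Br,I] is the SMARTS for an acyl halide: a carbonyl carbon bonded to a halogen.
Exactly one fragment in the molecule meets all constraints, giving 1 match.

1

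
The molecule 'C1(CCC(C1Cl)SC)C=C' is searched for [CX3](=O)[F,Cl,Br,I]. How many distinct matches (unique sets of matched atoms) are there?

0

[CX3](=O)[F,Cl,Br,I] is the SMARTS for an acyl halide: a carbonyl carbon bonded to a halogen.
The molecule has a chloro substituent, but the Cl is not on a carbonyl carbon; nothing else fits, so there are 0 matches.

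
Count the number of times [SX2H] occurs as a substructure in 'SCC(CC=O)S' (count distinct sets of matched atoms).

2

[SX2H] is the SMARTS for a thiol: an aliphatic sulfur with two connections, one being H.
The molecule carries 2 separate instances of a thiol (-SH) meeting every constraint; each maps to a distinct set of atoms, giving 2 matches.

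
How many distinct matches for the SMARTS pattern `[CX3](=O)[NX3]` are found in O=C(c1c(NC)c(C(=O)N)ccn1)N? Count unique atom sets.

[CX3](=O)[NX3] is the SMARTS for an amide: a carbonyl carbon bonded to a trivalent nitrogen.
The molecule carries 2 separate instances of a primary amide (-C(=O)NH2) meeting every constraint; each maps to a distinct set of atoms, giving 2 matches.

2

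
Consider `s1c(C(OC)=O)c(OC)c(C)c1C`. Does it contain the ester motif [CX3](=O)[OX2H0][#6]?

Yes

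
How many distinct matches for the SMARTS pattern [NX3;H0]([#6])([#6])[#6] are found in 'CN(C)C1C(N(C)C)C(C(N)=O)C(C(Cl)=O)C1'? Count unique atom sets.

2

[NX3;H0]([#6])([#6])[#6] is the SMARTS for a tertiary amine: a trivalent nitrogen with no H, bonded to three carbons.
The molecule carries 2 separate instances of a dimethylamino group (-N(CH3)2) meeting every constraint; each maps to a distinct set of atoms, giving 2 matches.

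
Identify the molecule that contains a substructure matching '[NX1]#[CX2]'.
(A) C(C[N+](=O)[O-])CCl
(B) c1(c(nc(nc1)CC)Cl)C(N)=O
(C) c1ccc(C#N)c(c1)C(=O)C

C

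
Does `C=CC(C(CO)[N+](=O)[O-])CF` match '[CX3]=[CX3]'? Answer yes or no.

Yes

The pattern [CX3]=[CX3] describes a non-aromatic C=C double bond between two sp2 carbons — an alkene.
The molecule carries a vinyl group (-CH=CH2), whose atoms satisfy every constraint of the query, so the pattern matches.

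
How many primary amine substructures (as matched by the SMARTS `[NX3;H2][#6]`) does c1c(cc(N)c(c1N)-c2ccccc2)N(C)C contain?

[NX3;H2][#6] is the SMARTS for a primary amine: a trivalent nitrogen with two H attached to carbon.
The molecule carries 2 separate instances of a primary amino group (-NH2) meeting every constraint; each maps to a distinct set of atoms, giving 2 matches.

2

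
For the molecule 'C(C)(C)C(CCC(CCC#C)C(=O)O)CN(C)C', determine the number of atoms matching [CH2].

5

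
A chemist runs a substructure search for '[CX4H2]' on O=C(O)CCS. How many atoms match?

2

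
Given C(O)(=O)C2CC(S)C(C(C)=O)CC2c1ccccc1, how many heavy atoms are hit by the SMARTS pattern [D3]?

7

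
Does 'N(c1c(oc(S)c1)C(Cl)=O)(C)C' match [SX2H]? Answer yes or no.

Yes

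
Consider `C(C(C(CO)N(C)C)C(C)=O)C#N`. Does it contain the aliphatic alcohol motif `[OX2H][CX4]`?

Yes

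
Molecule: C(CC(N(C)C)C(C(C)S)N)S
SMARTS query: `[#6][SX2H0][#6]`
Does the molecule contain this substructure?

No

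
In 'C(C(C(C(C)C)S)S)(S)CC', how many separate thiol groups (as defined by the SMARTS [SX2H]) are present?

3

[SX2H] is the SMARTS for a thiol: an aliphatic sulfur with two connections, one being H.
The molecule carries 3 separate instances of a thiol (-SH) meeting every constraint; each maps to a distinct set of atoms, giving 3 matches.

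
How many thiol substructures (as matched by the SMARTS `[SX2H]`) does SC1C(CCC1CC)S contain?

2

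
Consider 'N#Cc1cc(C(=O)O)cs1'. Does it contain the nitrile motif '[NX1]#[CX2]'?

Yes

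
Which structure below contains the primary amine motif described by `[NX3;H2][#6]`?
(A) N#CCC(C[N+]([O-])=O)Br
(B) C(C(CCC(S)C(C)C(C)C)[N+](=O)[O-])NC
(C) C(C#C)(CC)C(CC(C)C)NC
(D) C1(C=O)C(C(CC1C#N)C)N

D

[NX3;H2][#6] describes a trivalent nitrogen with two H attached to carbon (a primary amine).
(A) has a nitro group (-[N+](=O)[O-]) but the nitrogen is [N+] with no H, not NX3H2.
(B) has a nitro group (-[N+](=O)[O-]) but the nitrogen is [N+] with no H, not NX3H2.
(C) has an N-methylamino group (-NHCH3) but the nitrogen bears two carbons and only one H (H1), not H2.
(D) contains a primary amino group (-NH2), which satisfies every atom and bond constraint.
So the answer is (D).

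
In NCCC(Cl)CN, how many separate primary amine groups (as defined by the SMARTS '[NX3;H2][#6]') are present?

2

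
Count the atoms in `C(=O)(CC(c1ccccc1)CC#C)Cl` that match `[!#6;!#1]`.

2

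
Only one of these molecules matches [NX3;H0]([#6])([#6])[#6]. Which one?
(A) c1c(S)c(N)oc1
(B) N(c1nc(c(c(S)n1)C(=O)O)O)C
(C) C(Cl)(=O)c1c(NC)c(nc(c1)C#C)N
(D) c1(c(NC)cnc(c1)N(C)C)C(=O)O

D

[NX3;H0]([#6])([#6])[#6] describes a trivalent nitrogen with no H, bonded to three carbons (a tertiary amine).
(A) has a primary amino group (-NH2) but the nitrogen has H2, not H0 with three carbons.
(B) has an N-methylamino group (-NHCH3) but the nitrogen still has one H (H1), not H0.
(C) has a primary amino group (-NH2) but the nitrogen has H2, not H0 with three carbons.
(D) contains a dimethylamino group (-N(CH3)2), which satisfies every atom and bond constraint.
So the answer is (D).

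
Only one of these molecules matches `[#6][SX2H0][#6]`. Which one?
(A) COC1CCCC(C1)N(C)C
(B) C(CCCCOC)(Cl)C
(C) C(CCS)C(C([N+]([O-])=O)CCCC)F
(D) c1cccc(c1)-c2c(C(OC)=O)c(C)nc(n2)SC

D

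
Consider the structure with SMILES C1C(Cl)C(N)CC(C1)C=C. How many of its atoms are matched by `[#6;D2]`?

4

The query [#6;D2] means: any carbon bonded to exactly two heavy atoms.
Check the 10 heavy atoms by environment: 3× C (D3) → no; 4× C (D2) → match; 1× Cl (D1) → no; 1× C (D1) → no; 1× N (D1) → no.
That gives 4 matching atoms.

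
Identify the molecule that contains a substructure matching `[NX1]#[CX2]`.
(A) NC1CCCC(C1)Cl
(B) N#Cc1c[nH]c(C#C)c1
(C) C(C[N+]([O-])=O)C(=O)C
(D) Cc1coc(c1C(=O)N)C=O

[NX1]#[CX2] describes a nitrogen triple-bonded to a two-connected carbon (a nitrile).
(A) has a primary amino group (-NH2) but the nitrogen is NX3 (three connections), not NX1 triple-bonded.
(B) contains a nitrile (-C#N), which satisfies every atom and bond constraint.
(C) has a nitro group (-[N+](=O)[O-]) but there is no C#N triple bond.
(D) has a primary amide (-C(=O)NH2) but the nitrogen is NX3, not NX1.
So the answer is (B).

B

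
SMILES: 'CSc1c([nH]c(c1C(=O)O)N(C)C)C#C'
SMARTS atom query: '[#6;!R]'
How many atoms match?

Check the 15 heavy atoms by environment: 1× n (aromatic, in 5-ring) → no; 4× c (aromatic, in 5-ring) → no; 6× C (acyclic) → match; 2× O (acyclic) → no; 1× S (acyclic) → no; 1× N (acyclic) → no.
That gives 6 matching atoms.

6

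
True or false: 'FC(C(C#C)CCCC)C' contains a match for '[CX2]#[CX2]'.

True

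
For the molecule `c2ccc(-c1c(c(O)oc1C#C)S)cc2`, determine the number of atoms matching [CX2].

Check the 15 heavy atoms by environment: 1× o (aromatic, X2) → no; 10× c (aromatic, X3) → no; 2× C (X2) → match; 1× O (X2) → no; 1× S (X2) → no.
That gives 2 matching atoms.

2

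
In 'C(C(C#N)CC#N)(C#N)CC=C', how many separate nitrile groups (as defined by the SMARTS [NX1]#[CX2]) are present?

3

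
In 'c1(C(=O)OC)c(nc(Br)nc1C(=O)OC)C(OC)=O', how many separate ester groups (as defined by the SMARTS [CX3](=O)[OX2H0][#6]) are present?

3

[CX3](=O)[OX2H0][#6] is the SMARTS for an ester: a carbonyl carbon bonded to an oxygen that is itself bonded to carbon (no H on that O).
The molecule carries 3 separate instances of a methyl-ester group (-C(=O)OCH3) meeting every constraint; each maps to a distinct set of atoms, giving 3 matches.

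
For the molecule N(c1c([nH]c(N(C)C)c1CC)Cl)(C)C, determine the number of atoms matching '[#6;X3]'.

4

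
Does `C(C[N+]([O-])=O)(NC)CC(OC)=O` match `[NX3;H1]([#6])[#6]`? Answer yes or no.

The pattern [NX3;H1]([#6])[#6] describes a trivalent nitrogen with one H, bonded to two carbons — a secondary amine.
The molecule carries an N-methylamino group (-NHCH3), whose atoms satisfy every constraint of the query, so the pattern matches.

Yes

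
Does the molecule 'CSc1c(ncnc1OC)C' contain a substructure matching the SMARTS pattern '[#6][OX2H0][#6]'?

Yes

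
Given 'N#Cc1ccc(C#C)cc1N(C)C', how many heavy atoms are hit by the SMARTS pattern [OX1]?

0

The query [OX1] means: aliphatic oxygen with one total connection — typically a carbonyl =O or an oxide.
Check the 13 heavy atoms by environment: 6× c (aromatic, X3) → no; 1× N (X3) → no; 2× C (X4) → no; 3× C (X2) → no; 1× N (X1) → no.
No environment satisfies the query, so 0 matching atoms.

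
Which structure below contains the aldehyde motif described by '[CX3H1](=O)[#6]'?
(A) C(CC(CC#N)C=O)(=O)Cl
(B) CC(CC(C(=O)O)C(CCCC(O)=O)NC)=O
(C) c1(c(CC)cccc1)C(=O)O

[CX3H1](=O)[#6] describes an sp2 carbon with one H, double-bonded to O and single-bonded to carbon (an aldehyde).
(A) contains an aldehyde (-CHO), which satisfies every atom and bond constraint.
(B) has a carboxylic acid group (-C(=O)OH) but the carbonyl carbon has H0 and is bonded to O, not H1.
(C) has a carboxylic acid group (-C(=O)OH) but the carbonyl carbon has H0 and is bonded to O, not H1.
So the answer is (A).

A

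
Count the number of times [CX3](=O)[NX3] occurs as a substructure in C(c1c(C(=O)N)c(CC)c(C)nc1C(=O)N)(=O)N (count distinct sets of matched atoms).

3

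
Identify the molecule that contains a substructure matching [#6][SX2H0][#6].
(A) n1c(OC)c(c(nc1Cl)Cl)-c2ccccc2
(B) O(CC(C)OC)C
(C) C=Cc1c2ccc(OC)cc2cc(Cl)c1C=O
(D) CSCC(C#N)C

[#6][SX2H0][#6] describes an aliphatic sulfur bridging two carbons with no H on the sulfur (a thioether).
(A) has a methoxy ether (-OCH3) but the bridging atom is O, not S.
(B) has a methoxy ether (-OCH3) but the bridging atom is O, not S.
(C) has a methoxy ether (-OCH3) but the bridging atom is O, not S.
(D) contains a methylthio ether (-SCH3), which satisfies every atom and bond constraint.
So the answer is (D).

D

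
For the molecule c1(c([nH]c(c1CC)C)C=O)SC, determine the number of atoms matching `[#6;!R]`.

5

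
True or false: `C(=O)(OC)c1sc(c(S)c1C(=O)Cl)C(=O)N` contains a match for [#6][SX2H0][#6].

False

The pattern [#6][SX2H0][#6] describes an aliphatic sulfur bridging two carbons with no H on the sulfur — a thioether.
The closest candidate here is a thiol (-SH), but the sulfur has H1, not H0 bridging two carbons. No other fragment satisfies the full query, so there is no match.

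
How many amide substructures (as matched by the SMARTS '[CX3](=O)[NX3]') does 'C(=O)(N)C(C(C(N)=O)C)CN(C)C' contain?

2

[CX3](=O)[NX3] is the SMARTS for an amide: a carbonyl carbon bonded to a trivalent nitrogen.
The molecule carries 2 separate instances of a primary amide (-C(=O)NH2) meeting every constraint; each maps to a distinct set of atoms, giving 2 matches.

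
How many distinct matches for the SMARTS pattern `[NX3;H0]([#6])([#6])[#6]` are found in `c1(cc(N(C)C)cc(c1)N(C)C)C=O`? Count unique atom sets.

[NX3;H0]([#6])([#6])[#6] is the SMARTS for a tertiary amine: a trivalent nitrogen with no H, bonded to three carbons.
The molecule carries 2 separate instances of a dimethylamino group (-N(CH3)2) meeting every constraint; each maps to a distinct set of atoms, giving 2 matches.

2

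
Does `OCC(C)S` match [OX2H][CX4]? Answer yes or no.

The pattern [OX2H][CX4] describes a hydroxyl oxygen bound to an sp3 (X4) carbon — an aliphatic alcohol.
The molecule carries a hydroxyl group (-OH), whose atoms satisfy every constraint of the query, so the pattern matches.

Yes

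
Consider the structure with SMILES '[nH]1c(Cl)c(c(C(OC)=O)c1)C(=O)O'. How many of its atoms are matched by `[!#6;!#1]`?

6

The query [!#6;!#1] means: not carbon and not hydrogen — any heteroatom.
Check the 13 heavy atoms by environment: 1× n (aromatic) → match; 4× c (aromatic) → no; 3× C → no; 4× O → match; 1× Cl → match.
Summing the matching environments: 1 + 4 + 1 = 6 matching atoms.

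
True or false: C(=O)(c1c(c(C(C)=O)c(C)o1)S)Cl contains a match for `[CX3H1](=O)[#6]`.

False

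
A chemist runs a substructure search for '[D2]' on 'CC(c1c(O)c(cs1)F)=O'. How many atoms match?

Check the 10 heavy atoms by environment: 1× s (aromatic, D2) → match; 3× c (aromatic, D3) → no; 1× c (aromatic, D2) → match; 1× F (D1) → no; 2× O (D1) → no; 1× C (D3) → no; 1× C (D1) → no.
Summing the matching environments: 1 + 1 = 2 matching atoms.

2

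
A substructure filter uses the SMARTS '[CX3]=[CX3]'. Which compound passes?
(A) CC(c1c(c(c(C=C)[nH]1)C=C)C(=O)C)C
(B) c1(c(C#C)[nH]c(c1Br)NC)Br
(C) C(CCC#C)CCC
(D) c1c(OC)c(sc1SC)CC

A

[CX3]=[CX3] describes a non-aromatic C=C double bond between two sp2 carbons (an alkene).
(A) contains a vinyl group (-CH=CH2), which satisfies every atom and bond constraint.
(B) has an ethynyl group (-C#CH) but the C-C bond is a triple bond, not a double bond.
(C) has an ethynyl group (-C#CH) but the C-C bond is a triple bond, not a double bond.
(D) has an ethyl group (-CH2CH3) but its C-C bond is a single bond between CX4 carbons, not CX3=CX3.
So the answer is (A).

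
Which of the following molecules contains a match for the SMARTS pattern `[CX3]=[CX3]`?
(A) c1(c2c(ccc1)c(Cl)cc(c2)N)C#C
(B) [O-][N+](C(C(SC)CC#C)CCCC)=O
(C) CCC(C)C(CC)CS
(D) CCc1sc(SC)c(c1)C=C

D

[CX3]=[CX3] describes a non-aromatic C=C double bond between two sp2 carbons (an alkene).
(A) has an ethynyl group (-C#CH) but the C-C bond is a triple bond, not a double bond.
(B) has an ethynyl group (-C#CH) but the C-C bond is a triple bond, not a double bond.
(C) has an ethyl group (-CH2CH3) but its C-C bond is a single bond between CX4 carbons, not CX3=CX3.
(D) contains a vinyl group (-CH=CH2), which satisfies every atom and bond constraint.
So the answer is (D).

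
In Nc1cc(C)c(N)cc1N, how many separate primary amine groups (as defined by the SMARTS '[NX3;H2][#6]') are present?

[NX3;H2][#6] is the SMARTS for a primary amine: a trivalent nitrogen with two H attached to carbon.
The molecule carries 3 separate instances of a primary amino group (-NH2) meeting every constraint; each maps to a distinct set of atoms, giving 3 matches.

3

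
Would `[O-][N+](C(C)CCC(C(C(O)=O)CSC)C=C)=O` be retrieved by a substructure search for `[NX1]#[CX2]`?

The pattern [NX1]#[CX2] describes a nitrogen triple-bonded to a two-connected carbon — a nitrile.
The closest candidate here is a nitro group (-[N+](=O)[O-]), but there is no C#N triple bond. No other fragment satisfies the full query, so there is no match.

No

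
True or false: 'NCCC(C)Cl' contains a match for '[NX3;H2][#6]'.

True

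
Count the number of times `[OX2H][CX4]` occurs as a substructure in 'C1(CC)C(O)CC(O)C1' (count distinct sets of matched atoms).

[OX2H][CX4] is the SMARTS for an aliphatic alcohol: a hydroxyl oxygen bound to an sp3 (X4) carbon.
The molecule carries 2 separate instances of a hydroxyl group (-OH) meeting every constraint; each maps to a distinct set of atoms, giving 2 matches.

2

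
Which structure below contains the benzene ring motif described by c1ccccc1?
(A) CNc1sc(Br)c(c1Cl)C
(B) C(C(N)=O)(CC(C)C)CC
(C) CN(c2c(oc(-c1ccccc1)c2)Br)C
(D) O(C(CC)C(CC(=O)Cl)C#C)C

c1ccccc1 describes six aromatic carbons in a ring (a benzene ring).
(A) has a methyl group (-CH3) but no six-membered all-carbon aromatic ring is present.
(B) has a methyl group (-CH3) but no six-membered all-carbon aromatic ring is present.
(C) contains a phenyl ring, which satisfies every atom and bond constraint.
(D) has a methyl group (-CH3) but no six-membered all-carbon aromatic ring is present.
So the answer is (C).

C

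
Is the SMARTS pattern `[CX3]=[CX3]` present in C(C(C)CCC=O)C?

The pattern [CX3]=[CX3] describes a non-aromatic C=C double bond between two sp2 carbons — an alkene.
The closest candidate here is an ethyl group (-CH2CH3), but its C-C bond is a single bond between CX4 carbons, not CX3=CX3. No other fragment satisfies the full query, so there is no match.

No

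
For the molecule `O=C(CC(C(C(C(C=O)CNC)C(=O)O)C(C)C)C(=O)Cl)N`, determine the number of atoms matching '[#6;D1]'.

3

The query [#6;D1] means: carbon bonded to exactly one heavy atom.
Check the 22 heavy atoms by environment: 3× C (D2) → no; 8× C (D3) → no; 5× O (D1) → no; 1× N (D1) → no; 3× C (D1) → match; 1× Cl (D1) → no; 1× N (D2) → no.
That gives 3 matching atoms.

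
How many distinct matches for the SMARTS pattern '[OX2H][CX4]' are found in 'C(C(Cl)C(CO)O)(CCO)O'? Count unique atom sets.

4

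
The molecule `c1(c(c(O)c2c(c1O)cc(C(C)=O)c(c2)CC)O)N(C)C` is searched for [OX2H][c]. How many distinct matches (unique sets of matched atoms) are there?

[OX2H][c] is the SMARTS for a phenol: a hydroxyl oxygen attached to an aromatic carbon.
The molecule carries 3 separate instances of a hydroxyl group (-OH) meeting every constraint; each maps to a distinct set of atoms, giving 3 matches.

3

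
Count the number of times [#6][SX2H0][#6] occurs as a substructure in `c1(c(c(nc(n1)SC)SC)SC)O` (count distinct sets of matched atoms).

3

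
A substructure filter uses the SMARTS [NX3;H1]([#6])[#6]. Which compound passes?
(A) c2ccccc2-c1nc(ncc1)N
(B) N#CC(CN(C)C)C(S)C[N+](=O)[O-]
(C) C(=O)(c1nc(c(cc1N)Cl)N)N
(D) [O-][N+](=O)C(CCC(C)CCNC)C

D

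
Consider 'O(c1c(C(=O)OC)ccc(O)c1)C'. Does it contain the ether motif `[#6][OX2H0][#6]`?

Yes

The pattern [#6][OX2H0][#6] describes an aliphatic oxygen bridging two carbons with no H on the oxygen — an ether.
The molecule carries a methoxy ether (-OCH3), whose atoms satisfy every constraint of the query, so the pattern matches.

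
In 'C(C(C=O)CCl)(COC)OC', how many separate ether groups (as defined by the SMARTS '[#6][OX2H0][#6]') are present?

2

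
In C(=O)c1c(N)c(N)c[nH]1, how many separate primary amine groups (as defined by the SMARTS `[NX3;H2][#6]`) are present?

2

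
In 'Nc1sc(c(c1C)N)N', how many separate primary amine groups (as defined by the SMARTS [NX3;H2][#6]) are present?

3

[NX3;H2][#6] is the SMARTS for a primary amine: a trivalent nitrogen with two H attached to carbon.
The molecule carries 3 separate instances of a primary amino group (-NH2) meeting every constraint; each maps to a distinct set of atoms, giving 3 matches.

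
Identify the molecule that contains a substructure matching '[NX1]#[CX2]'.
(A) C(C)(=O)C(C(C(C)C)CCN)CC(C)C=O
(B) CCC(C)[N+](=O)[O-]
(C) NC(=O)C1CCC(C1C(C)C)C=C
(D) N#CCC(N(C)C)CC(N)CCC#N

[NX1]#[CX2] describes a nitrogen triple-bonded to a two-connected carbon (a nitrile).
(A) has a primary amino group (-NH2) but the nitrogen is NX3 (three connections), not NX1 triple-bonded.
(B) has a nitro group (-[N+](=O)[O-]) but there is no C#N triple bond.
(C) has a primary amide (-C(=O)NH2) but the nitrogen is NX3, not NX1.
(D) contains a nitrile (-C#N), which satisfies every atom and bond constraint.
So the answer is (D).

D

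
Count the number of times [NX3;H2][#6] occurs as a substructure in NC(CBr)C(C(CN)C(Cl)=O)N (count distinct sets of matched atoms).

[NX3;H2][#6] is the SMARTS for a primary amine: a trivalent nitrogen with two H attached to carbon.
The molecule carries 3 separate instances of a primary amino group (-NH2) meeting every constraint; each maps to a distinct set of atoms, giving 3 matches.

3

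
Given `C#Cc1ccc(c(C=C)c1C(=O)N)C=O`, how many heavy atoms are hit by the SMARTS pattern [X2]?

The query [X2] means: any atom with exactly two total connections (bonds + H).
Check the 15 heavy atoms by environment: 6× c (aromatic, X3) → no; 4× C (X3) → no; 2× O (X1) → no; 1× N (X3) → no; 2× C (X2) → match.
That gives 2 matching atoms.

2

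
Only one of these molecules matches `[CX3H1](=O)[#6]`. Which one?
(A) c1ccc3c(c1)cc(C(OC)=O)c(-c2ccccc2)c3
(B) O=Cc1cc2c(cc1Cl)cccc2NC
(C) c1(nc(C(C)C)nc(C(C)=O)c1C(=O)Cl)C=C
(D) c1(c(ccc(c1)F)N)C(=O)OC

B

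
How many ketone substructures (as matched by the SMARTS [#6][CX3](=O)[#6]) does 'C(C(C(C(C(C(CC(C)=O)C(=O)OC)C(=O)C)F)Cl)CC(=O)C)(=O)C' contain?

4

[#6][CX3](=O)[#6] is the SMARTS for a ketone: a carbonyl carbon (no H) flanked by two carbons.
The molecule carries 4 separate instances of an acetyl/ketone group (-C(=O)CH3) meeting every constraint; each maps to a distinct set of atoms, giving 4 matches.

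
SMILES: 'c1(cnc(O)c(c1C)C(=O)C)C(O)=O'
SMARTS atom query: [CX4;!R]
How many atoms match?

2

Check the 14 heavy atoms by environment: 1× n (aromatic, X2, in 6-ring) → no; 5× c (aromatic, X3, in 6-ring) → no; 2× O (X2, acyclic) → no; 2× C (X3, acyclic) → no; 2× O (X1, acyclic) → no; 2× C (X4, acyclic) → match.
That gives 2 matching atoms.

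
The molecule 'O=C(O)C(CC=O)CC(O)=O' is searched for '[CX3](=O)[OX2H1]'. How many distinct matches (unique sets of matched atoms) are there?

2

[CX3](=O)[OX2H1] is the SMARTS for a carboxylic acid: an sp2 carbon double-bonded to O and single-bonded to an -OH oxygen.
The molecule carries 2 separate instances of a carboxylic acid group (-C(=O)OH) meeting every constraint; each maps to a distinct set of atoms, giving 2 matches.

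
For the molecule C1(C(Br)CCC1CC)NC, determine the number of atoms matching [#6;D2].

3

The query [#6;D2] means: any carbon bonded to exactly two heavy atoms.
Check the 10 heavy atoms by environment: 3× C (D3) → no; 3× C (D2) → match; 1× Br (D1) → no; 2× C (D1) → no; 1× N (D2) → no.
That gives 3 matching atoms.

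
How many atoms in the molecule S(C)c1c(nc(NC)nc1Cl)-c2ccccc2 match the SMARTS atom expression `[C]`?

2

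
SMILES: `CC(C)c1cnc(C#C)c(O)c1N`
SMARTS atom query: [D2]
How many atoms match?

The query [D2] means: atom with exactly two heavy-atom neighbours.
Check the 13 heavy atoms by environment: 1× n (aromatic, D2) → match; 1× c (aromatic, D2) → match; 4× c (aromatic, D3) → no; 1× O (D1) → no; 1× C (D3) → no; 3× C (D1) → no; 1× C (D2) → match; 1× N (D1) → no.
Summing the matching environments: 1 + 1 + 1 = 3 matching atoms.

3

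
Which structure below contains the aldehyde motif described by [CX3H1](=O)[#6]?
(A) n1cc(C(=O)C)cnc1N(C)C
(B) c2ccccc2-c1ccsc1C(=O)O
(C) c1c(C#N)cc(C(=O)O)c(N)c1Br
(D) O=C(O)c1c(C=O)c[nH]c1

D

[CX3H1](=O)[#6] describes an sp2 carbon with one H, double-bonded to O and single-bonded to carbon (an aldehyde).
(A) has an acetyl/ketone group (-C(=O)CH3) but the carbonyl carbon has H0 (two carbon neighbours), not H1.
(B) has a carboxylic acid group (-C(=O)OH) but the carbonyl carbon has H0 and is bonded to O, not H1.
(C) has a carboxylic acid group (-C(=O)OH) but the carbonyl carbon has H0 and is bonded to O, not H1.
(D) contains an aldehyde (-CHO), which satisfies every atom and bond constraint.
So the answer is (D).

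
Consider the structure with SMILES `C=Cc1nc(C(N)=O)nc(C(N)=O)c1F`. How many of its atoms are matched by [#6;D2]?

The query [#6;D2] means: any carbon bonded to exactly two heavy atoms.
Check the 15 heavy atoms by environment: 2× n (aromatic, D2) → no; 4× c (aromatic, D3) → no; 1× C (D2) → match; 1× C (D1) → no; 2× C (D3) → no; 2× O (D1) → no; 2× N (D1) → no; 1× F (D1) → no.
That gives 1 matching atom.

1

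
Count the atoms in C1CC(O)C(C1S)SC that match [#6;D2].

2

Check the 9 heavy atoms by environment: 3× C (D3) → no; 2× C (D2) → match; 1× O (D1) → no; 1× S (D1) → no; 1× S (D2) → no; 1× C (D1) → no.
That gives 2 matching atoms.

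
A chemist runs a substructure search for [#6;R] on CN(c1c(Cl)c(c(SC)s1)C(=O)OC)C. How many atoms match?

4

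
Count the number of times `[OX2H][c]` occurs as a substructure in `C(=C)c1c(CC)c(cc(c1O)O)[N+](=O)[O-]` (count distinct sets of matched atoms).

2

[OX2H][c] is the SMARTS for a phenol: a hydroxyl oxygen attached to an aromatic carbon.
The molecule carries 2 separate instances of a hydroxyl group (-OH) meeting every constraint; each maps to a distinct set of atoms, giving 2 matches.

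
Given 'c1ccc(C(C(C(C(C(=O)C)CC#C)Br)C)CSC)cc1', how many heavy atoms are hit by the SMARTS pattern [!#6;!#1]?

3

The query [!#6;!#1] means: not carbon and not hydrogen — any heteroatom.
Check the 21 heavy atoms by environment: 12× C → no; 1× S → match; 6× c (aromatic) → no; 1× O → match; 1× Br → match.
Summing the matching environments: 1 + 1 + 1 = 3 matching atoms.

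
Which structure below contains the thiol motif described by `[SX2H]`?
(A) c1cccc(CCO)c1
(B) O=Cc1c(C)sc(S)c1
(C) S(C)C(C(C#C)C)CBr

[SX2H] describes an aliphatic sulfur with two connections, one being H (a thiol).
(A) has a hydroxyl group (-OH) but it is an -OH, not an -SH.
(B) contains a thiol (-SH), which satisfies every atom and bond constraint.
(C) has a methylthio ether (-SCH3) but the sulfur has H0 (bonded to two carbons), not H1.
So the answer is (B).

B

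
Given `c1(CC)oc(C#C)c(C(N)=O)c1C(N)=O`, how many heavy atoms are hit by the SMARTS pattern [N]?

2

The query [N] means: uppercase N matches aliphatic (non-aromatic) nitrogen only.
Check the 15 heavy atoms by environment: 1× o (aromatic) → no; 4× c (aromatic) → no; 6× C → no; 2× O → no; 2× N → match.
That gives 2 matching atoms.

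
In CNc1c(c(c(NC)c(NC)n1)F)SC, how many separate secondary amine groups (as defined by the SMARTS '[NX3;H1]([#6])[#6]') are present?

3

[NX3;H1]([#6])[#6] is the SMARTS for a secondary amine: a trivalent nitrogen with one H, bonded to two carbons.
The molecule carries 3 separate instances of an N-methylamino group (-NHCH3) meeting every constraint; each maps to a distinct set of atoms, giving 3 matches.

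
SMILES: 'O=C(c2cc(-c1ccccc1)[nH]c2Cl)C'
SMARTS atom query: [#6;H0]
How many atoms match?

5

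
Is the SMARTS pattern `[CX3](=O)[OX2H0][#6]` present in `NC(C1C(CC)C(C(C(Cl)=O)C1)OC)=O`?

The pattern [CX3](=O)[OX2H0][#6] describes a carbonyl carbon bonded to an oxygen that is itself bonded to carbon (no H on that O) — an ester.
The closest candidate here is a primary amide (-C(=O)NH2), but the carbonyl is bonded to N, not to an O-C linkage. No other fragment satisfies the full query, so there is no match.

No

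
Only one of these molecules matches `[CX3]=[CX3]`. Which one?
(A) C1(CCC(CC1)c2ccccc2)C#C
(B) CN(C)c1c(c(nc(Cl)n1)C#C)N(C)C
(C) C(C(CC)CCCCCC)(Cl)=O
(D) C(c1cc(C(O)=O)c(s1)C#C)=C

D

[CX3]=[CX3] describes a non-aromatic C=C double bond between two sp2 carbons (an alkene).
(A) has an ethynyl group (-C#CH) but the C-C bond is a triple bond, not a double bond.
(B) has an ethynyl group (-C#CH) but the C-C bond is a triple bond, not a double bond.
(C) has an ethyl group (-CH2CH3) but its C-C bond is a single bond between CX4 carbons, not CX3=CX3.
(D) contains a vinyl group (-CH=CH2), which satisfies every atom and bond constraint.
So the answer is (D).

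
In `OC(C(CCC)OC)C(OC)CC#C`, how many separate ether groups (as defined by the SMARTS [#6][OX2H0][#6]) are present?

2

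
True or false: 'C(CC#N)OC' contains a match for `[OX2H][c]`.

False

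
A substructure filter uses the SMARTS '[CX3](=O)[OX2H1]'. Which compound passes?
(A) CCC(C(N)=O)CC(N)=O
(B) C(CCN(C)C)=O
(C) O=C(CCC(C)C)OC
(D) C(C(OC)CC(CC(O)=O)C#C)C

D

[CX3](=O)[OX2H1] describes an sp2 carbon double-bonded to O and single-bonded to an -OH oxygen (a carboxylic acid).
(A) has a primary amide (-C(=O)NH2) but the carbonyl is bonded to N, not to an -OH oxygen.
(B) has an aldehyde (-CHO) but there is no singly-bonded oxygen on the carbonyl carbon.
(C) has a methyl-ester group (-C(=O)OCH3) but the singly-bonded O has no H (OX2H0, not OX2H1).
(D) contains a carboxylic acid group (-C(=O)OH), which satisfies every atom and bond constraint.
So the answer is (D).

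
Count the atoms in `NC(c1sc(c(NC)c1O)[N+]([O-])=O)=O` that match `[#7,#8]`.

7

The query [#7,#8] means: nitrogen or oxygen (comma = OR).
Check the 14 heavy atoms by environment: 1× s (aromatic) → no; 4× c (aromatic) → no; 3× O → match; 2× N → match; 2× C → no; 1× N (charge +1) → match; 1× O (charge -1) → match.
Summing the matching environments: 3 + 2 + 1 + 1 = 7 matching atoms.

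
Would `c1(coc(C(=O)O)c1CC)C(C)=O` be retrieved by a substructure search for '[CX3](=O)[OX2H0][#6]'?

No

The pattern [CX3](=O)[OX2H0][#6] describes a carbonyl carbon bonded to an oxygen that is itself bonded to carbon (no H on that O) — an ester.
The closest candidate here is a carboxylic acid group (-C(=O)OH), but the singly-bonded O carries H (OX2H1, not H0). No other fragment satisfies the full query, so there is no match.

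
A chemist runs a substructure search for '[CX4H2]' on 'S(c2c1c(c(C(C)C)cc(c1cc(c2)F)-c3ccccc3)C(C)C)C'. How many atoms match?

0

The query [CX4H2] means: sp3 carbon (X4) with exactly two hydrogens.
Check the 25 heavy atoms by environment: 8× c (aromatic, H0, X3) → no; 8× c (aromatic, H1, X3) → no; 1× F (H0, X1) → no; 2× C (H1, X4) → no; 5× C (H3, X4) → no; 1× S (H0, X2) → no.
No environment satisfies the query, so 0 matching atoms.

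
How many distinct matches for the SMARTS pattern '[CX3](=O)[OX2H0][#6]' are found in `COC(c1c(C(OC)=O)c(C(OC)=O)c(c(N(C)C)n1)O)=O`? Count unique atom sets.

3

[CX3](=O)[OX2H0][#6] is the SMARTS for an ester: a carbonyl carbon bonded to an oxygen that is itself bonded to carbon (no H on that O).
The molecule carries 3 separate instances of a methyl-ester group (-C(=O)OCH3) meeting every constraint; each maps to a distinct set of atoms, giving 3 matches.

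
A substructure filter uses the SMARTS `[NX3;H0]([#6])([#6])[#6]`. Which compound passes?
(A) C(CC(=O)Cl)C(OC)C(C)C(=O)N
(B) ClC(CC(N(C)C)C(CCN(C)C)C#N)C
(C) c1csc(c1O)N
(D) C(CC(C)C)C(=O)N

[NX3;H0]([#6])([#6])[#6] describes a trivalent nitrogen with no H, bonded to three carbons (a tertiary amine).
(A) has a primary amide (-C(=O)NH2) but the amide nitrogen has H2 and only one carbon neighbour.
(B) contains a dimethylamino group (-N(CH3)2), which satisfies every atom and bond constraint.
(C) has a primary amino group (-NH2) but the nitrogen has H2, not H0 with three carbons.
(D) has a primary amide (-C(=O)NH2) but the amide nitrogen has H2 and only one carbon neighbour.
So the answer is (B).

B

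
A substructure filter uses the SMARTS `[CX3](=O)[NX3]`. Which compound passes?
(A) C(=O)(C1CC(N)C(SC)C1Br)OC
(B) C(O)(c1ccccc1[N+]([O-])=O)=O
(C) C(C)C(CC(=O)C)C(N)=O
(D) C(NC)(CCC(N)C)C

[CX3](=O)[NX3] describes a carbonyl carbon bonded to a trivalent nitrogen (an amide).
(A) has a methyl-ester group (-C(=O)OCH3) but the carbonyl is bonded to O, not to an NX3 nitrogen.
(B) has a carboxylic acid group (-C(=O)OH) but the carbonyl is bonded to O, not to an NX3 nitrogen.
(C) contains a primary amide (-C(=O)NH2), which satisfies every atom and bond constraint.
(D) has a primary amino group (-NH2) but the -NH2 is not attached to a carbonyl carbon.
So the answer is (C).

C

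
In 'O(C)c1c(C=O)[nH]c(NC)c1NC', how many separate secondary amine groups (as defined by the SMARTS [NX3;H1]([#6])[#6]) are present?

[NX3;H1]([#6])[#6] is the SMARTS for a secondary amine: a trivalent nitrogen with one H, bonded to two carbons.
The molecule carries 2 separate instances of an N-methylamino group (-NHCH3) meeting every constraint; each maps to a distinct set of atoms, giving 2 matches.

2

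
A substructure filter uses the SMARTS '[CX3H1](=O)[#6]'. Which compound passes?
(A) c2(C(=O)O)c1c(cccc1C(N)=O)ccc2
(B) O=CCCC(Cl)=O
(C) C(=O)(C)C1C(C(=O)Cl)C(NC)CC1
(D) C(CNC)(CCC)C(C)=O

B

[CX3H1](=O)[#6] describes an sp2 carbon with one H, double-bonded to O and single-bonded to carbon (an aldehyde).
(A) has a carboxylic acid group (-C(=O)OH) but the carbonyl carbon has H0 and is bonded to O, not H1.
(B) contains an aldehyde (-CHO), which satisfies every atom and bond constraint.
(C) has an acetyl/ketone group (-C(=O)CH3) but the carbonyl carbon has H0 (two carbon neighbours), not H1.
(D) has an acetyl/ketone group (-C(=O)CH3) but the carbonyl carbon has H0 (two carbon neighbours), not H1.
So the answer is (B).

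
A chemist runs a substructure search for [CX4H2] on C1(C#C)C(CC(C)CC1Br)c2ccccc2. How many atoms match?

2

The query [CX4H2] means: sp3 carbon (X4) with exactly two hydrogens.
Check the 16 heavy atoms by environment: 4× C (H1, X4) → no; 2× C (H2, X4) → match; 1× C (H3, X4) → no; 1× c (aromatic, H0, X3) → no; 5× c (aromatic, H1, X3) → no; 1× C (H0, X2) → no; 1× C (H1, X2) → no; 1× Br (H0, X1) → no.
That gives 2 matching atoms.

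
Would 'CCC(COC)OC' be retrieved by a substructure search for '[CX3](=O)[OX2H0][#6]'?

The pattern [CX3](=O)[OX2H0][#6] describes a carbonyl carbon bonded to an oxygen that is itself bonded to carbon (no H on that O) — an ester.
The closest candidate here is a methoxy ether (-OCH3), but the ether oxygen is not adjacent to a C=O carbon. No other fragment satisfies the full query, so there is no match.

No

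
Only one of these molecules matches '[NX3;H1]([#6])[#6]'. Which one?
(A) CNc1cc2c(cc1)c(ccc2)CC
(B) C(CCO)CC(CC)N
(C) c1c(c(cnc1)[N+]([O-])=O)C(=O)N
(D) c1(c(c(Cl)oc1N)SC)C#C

A

[NX3;H1]([#6])[#6] describes a trivalent nitrogen with one H, bonded to two carbons (a secondary amine).
(A) contains an N-methylamino group (-NHCH3), which satisfies every atom and bond constraint.
(B) has a primary amino group (-NH2) but the nitrogen has H2 and only one carbon neighbour.
(C) has a primary amide (-C(=O)NH2) but the -C(=O)NH2 nitrogen has H2, not H1.
(D) has a primary amino group (-NH2) but the nitrogen has H2 and only one carbon neighbour.
So the answer is (A).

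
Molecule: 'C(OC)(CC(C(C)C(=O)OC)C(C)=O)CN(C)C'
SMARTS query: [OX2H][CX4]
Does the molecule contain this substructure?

No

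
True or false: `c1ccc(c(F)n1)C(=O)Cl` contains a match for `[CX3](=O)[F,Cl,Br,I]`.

True

The pattern [CX3](=O)[F,Cl,Br,I] describes a carbonyl carbon bonded to a halogen — an acyl halide.
The molecule carries an acyl chloride (-C(=O)Cl), whose atoms satisfy every constraint of the query, so the pattern matches.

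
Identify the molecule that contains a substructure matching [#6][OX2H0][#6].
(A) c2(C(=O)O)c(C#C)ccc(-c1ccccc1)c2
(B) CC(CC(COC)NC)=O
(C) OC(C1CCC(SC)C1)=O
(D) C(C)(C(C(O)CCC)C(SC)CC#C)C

B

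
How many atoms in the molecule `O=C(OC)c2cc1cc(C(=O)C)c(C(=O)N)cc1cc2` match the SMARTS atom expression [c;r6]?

10

The query [c;r6] means: aromatic carbon that belongs to a six-membered ring.
Check the 20 heavy atoms by environment: 10× c (aromatic, in 6-ring) → match; 5× C (acyclic) → no; 4× O (acyclic) → no; 1× N (acyclic) → no.
That gives 10 matching atoms.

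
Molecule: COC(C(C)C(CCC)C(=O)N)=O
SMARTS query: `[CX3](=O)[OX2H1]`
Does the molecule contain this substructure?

No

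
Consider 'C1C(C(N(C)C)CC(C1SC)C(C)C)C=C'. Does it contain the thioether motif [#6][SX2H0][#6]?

Yes

The pattern [#6][SX2H0][#6] describes an aliphatic sulfur bridging two carbons with no H on the sulfur — a thioether.
The molecule carries a methylthio ether (-SCH3), whose atoms satisfy every constraint of the query, so the pattern matches.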